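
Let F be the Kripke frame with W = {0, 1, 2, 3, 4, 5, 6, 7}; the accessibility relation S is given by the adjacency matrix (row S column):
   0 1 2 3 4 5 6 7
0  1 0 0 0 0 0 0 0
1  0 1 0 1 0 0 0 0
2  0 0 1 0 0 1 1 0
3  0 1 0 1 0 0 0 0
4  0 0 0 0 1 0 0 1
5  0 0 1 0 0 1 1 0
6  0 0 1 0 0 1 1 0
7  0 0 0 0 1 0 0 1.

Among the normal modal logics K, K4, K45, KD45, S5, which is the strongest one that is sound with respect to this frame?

S5

Transitive (axiom 4): yes — every two-step S-path is closed by a direct edge.
Euclidean (axiom 5): yes — any two successors of a common world are S-related.
Serial (axiom D): yes — every world has a successor (e.g. 0 S 0).
Reflexive (axiom T): yes — every world is S-related to itself.
So F validates K, K4, K45, KD45, S5. The strongest is S5.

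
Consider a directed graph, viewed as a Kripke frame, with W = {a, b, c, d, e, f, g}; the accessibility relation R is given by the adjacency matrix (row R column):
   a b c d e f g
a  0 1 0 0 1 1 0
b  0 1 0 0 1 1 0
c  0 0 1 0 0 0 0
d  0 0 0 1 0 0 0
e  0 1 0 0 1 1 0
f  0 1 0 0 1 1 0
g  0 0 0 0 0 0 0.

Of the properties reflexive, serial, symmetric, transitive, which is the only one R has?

transitive

Reflexive: no — a is not related to itself.
Serial: no — g has no R-successor.
Symmetric: no — a R b but not b R a.
Transitive: yes — every two-step R-path is closed by a direct edge.
Only transitive holds.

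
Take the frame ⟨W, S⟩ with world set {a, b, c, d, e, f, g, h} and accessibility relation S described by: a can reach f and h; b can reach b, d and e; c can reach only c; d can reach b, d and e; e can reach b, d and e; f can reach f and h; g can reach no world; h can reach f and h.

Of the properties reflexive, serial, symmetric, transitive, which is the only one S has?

Reflexive: no — a is not related to itself.
Serial: no — g has no S-successor.
Symmetric: no — a S f but not f S a.
Transitive: yes — every two-step S-path is closed by a direct edge.
Only transitive holds.

transitive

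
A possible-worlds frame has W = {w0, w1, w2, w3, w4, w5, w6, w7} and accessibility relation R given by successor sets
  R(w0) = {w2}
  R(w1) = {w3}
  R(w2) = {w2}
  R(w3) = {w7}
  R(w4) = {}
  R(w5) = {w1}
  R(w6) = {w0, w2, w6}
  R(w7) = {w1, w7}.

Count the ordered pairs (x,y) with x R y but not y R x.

Enumerating: (w0,w2), (w1,w3), (w3,w7), (w5,w1), (w6,w0), (w6,w2), (w7,w1).

7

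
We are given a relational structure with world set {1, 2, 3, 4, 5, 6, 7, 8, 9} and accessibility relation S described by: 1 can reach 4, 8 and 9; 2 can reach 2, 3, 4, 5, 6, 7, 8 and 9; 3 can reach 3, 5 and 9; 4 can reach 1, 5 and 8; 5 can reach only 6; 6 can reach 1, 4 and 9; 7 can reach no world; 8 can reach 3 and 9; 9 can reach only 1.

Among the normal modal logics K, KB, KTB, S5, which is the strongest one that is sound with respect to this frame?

Symmetric (axiom B): no — 1 S 8 but not 8 S 1.
Reflexive (axiom T): no — 1 is not related to itself.
Euclidean (axiom 5): no — 1 S 4 and 1 S 9, but not 4 S 9.
So F validates K; KB would additionally require S to be symmetric. The strongest is K.

K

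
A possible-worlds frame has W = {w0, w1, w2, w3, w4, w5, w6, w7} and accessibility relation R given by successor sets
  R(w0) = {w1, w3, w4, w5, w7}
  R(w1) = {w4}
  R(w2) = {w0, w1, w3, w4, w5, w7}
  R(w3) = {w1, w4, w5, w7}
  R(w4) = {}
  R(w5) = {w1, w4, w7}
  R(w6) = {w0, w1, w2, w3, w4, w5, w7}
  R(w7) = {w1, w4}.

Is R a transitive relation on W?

Transitive: yes — every two-step R-path is closed by a direct edge.

Yes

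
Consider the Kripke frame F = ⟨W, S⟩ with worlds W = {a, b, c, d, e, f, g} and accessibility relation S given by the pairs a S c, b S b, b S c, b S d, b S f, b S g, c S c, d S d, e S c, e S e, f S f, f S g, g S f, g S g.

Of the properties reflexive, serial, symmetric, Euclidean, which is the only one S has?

Reflexive: no — a is not related to itself.
Serial: yes — every world has a successor (e.g. a S c).
Symmetric: no — a S c but not c S a.
Euclidean: no — b S c and b S d, but not c S d.
Only serial holds.

serial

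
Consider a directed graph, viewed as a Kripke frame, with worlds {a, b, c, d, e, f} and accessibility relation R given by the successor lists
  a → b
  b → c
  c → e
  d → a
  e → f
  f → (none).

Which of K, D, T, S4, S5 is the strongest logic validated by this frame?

Serial (axiom D): no — f has no R-successor.
Reflexive (axiom T): no — a is not related to itself.
Transitive (axiom 4): no — a R b and b R c, but not a R c.
Euclidean (axiom 5): no — a R b and a R b, but not b R b.
So F validates K; D would additionally require R to be serial. The strongest is K.

K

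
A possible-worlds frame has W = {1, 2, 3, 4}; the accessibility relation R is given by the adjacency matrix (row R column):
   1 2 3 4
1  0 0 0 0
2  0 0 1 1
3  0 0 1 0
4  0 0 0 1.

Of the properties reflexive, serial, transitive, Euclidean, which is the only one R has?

transitive

Reflexive: no — 1 is not related to itself.
Serial: no — 1 has no R-successor.
Transitive: yes — every two-step R-path is closed by a direct edge.
Euclidean: no — 2 R 3 and 2 R 4, but not 3 R 4.
Only transitive holds.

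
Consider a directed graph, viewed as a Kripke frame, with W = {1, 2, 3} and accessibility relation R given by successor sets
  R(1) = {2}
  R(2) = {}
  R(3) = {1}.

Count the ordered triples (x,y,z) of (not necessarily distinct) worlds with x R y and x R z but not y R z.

Enumerating: (1,2,2), (3,1,1).

2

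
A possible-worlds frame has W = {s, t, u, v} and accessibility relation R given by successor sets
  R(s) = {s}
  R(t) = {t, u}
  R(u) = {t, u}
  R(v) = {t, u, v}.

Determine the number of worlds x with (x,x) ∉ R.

0

R is reflexive; there are no such worlds.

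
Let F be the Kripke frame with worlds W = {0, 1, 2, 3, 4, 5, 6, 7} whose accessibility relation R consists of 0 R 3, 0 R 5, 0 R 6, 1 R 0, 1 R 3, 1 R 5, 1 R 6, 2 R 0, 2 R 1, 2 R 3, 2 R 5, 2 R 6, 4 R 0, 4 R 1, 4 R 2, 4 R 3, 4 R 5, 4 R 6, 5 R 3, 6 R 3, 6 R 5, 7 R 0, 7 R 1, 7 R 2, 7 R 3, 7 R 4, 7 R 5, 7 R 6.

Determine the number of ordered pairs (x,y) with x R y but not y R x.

28

Enumerating: (0,3), (0,5), (0,6), (1,0), (1,3), (1,5), (1,6), (2,0), (2,1), (2,3), (2,5), (2,6), … and 16 more.
Total: 28.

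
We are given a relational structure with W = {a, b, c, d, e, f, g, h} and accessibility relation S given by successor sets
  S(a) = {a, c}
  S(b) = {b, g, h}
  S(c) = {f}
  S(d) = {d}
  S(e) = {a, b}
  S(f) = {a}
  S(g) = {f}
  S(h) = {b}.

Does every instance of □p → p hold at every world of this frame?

The schema T characterises exactly the reflexive frames.
Reflexive: no — c is not related to itself.

No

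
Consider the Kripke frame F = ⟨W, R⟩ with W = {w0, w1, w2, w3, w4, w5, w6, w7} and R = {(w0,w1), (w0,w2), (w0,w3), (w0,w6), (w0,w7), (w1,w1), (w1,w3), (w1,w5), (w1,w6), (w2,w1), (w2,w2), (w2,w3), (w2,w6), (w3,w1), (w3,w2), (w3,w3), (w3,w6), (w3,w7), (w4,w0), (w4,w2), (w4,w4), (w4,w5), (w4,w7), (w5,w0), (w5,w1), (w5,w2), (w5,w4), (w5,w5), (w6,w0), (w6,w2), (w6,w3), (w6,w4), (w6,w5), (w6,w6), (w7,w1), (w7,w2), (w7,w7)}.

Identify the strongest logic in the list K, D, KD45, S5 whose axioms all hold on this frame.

D

Serial (axiom D): yes — every world has a successor (e.g. w0 R w1).
Euclidean (axiom 5): no — w0 R w1 and w0 R w2, but not w1 R w2.
Transitive (axiom 4): no — w0 R w1 and w1 R w5, but not w0 R w5.
Reflexive (axiom T): no — w0 is not related to itself.
So F validates K, D; KD45 would additionally require R to be Euclidean and transitive. The strongest is D.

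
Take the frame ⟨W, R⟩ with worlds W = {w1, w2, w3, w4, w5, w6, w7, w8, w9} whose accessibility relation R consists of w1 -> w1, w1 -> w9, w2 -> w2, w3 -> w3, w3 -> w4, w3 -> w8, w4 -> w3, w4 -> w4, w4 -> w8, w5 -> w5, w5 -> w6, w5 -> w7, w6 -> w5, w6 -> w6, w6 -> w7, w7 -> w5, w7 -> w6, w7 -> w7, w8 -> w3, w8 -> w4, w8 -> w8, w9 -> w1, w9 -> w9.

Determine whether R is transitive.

Yes

Transitive: yes — every two-step R-path is closed by a direct edge.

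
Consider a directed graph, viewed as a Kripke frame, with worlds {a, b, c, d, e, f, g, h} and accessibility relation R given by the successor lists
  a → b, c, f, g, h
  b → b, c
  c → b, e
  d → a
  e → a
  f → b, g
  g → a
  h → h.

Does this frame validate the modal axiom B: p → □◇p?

No

By correspondence theory, B is valid on a frame iff R is symmetric.
Symmetric: no — a R b but not b R a.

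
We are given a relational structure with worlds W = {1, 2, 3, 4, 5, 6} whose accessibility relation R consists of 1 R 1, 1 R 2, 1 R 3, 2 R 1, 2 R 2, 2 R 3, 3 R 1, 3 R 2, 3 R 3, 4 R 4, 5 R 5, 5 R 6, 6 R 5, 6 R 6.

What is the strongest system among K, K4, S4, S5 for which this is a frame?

Transitive (axiom 4): yes — every two-step R-path is closed by a direct edge.
Reflexive (axiom T): yes — every world is R-related to itself.
Euclidean (axiom 5): yes — any two successors of a common world are R-related.
So F validates K, K4, S4, S5. The strongest is S5.

S5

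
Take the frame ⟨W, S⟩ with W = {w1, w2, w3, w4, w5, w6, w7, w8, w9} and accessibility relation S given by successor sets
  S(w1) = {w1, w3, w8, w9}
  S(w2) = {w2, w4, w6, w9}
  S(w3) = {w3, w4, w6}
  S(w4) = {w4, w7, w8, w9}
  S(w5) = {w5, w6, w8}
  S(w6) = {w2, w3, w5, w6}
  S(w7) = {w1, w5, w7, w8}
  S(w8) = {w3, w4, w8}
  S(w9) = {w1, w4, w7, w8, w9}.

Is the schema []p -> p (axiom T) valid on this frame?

Yes

Axiom T corresponds to the accessibility relation being reflexive.
Reflexive: yes — every world is S-related to itself.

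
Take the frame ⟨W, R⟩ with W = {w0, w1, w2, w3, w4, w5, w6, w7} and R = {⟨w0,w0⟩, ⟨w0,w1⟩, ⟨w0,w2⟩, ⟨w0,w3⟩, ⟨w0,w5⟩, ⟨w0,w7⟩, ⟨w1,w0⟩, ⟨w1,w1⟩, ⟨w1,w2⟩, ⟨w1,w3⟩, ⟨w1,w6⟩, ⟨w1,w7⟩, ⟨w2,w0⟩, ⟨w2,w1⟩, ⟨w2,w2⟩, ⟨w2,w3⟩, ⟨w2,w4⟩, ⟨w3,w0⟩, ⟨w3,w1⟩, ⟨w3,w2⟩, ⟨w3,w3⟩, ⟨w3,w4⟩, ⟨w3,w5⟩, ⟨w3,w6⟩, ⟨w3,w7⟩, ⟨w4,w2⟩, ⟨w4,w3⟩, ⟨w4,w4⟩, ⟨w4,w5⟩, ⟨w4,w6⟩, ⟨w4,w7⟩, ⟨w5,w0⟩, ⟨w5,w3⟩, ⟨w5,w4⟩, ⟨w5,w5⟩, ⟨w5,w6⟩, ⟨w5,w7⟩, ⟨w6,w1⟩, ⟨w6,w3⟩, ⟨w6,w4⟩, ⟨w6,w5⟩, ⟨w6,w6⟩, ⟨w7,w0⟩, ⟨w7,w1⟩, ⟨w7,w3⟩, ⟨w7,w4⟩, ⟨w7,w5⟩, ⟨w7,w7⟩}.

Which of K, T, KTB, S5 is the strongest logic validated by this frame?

KTB

Reflexive (axiom T): yes — every world is R-related to itself.
Symmetric (axiom B): yes — every pair in R has its reverse in R.
Euclidean (axiom 5): no — w0 R w1 and w0 R w5, but not w1 R w5.
So F validates K, T, KTB; S5 would additionally require R to be Euclidean. The strongest is KTB.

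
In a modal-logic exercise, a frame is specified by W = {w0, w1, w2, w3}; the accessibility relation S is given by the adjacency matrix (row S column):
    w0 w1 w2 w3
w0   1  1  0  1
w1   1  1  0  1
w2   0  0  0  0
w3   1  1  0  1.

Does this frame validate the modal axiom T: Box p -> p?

No

By correspondence theory, T is valid on a frame iff S is reflexive.
Reflexive: no — w2 is not related to itself.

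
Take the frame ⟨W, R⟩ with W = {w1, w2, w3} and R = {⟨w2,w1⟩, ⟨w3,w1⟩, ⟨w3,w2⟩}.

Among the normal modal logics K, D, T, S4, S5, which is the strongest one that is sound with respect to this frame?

Serial (axiom D): no — w1 has no R-successor.
Reflexive (axiom T): no — w1 is not related to itself.
Transitive (axiom 4): yes — every two-step R-path is closed by a direct edge.
Euclidean (axiom 5): no — w3 R w1 and w3 R w2, but not w1 R w2.
So F validates K; D would additionally require R to be serial. The strongest is K.

K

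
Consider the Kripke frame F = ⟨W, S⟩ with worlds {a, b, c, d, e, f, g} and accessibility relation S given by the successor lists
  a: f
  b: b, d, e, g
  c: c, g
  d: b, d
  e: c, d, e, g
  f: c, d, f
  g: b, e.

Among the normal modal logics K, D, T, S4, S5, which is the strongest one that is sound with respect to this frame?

D

Serial (axiom D): yes — every world has a successor (e.g. a S f).
Reflexive (axiom T): no — a is not related to itself.
Transitive (axiom 4): no — a S f and f S c, but not a S c.
Euclidean (axiom 5): no — b S d and b S e, but not d S e.
So F validates K, D; T would additionally require S to be reflexive. The strongest is D.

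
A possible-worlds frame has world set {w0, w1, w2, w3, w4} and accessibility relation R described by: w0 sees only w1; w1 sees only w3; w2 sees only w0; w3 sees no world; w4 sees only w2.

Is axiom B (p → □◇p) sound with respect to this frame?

No

The schema B characterises exactly the symmetric frames.
Symmetric: no — w0 R w1 but not w1 R w0.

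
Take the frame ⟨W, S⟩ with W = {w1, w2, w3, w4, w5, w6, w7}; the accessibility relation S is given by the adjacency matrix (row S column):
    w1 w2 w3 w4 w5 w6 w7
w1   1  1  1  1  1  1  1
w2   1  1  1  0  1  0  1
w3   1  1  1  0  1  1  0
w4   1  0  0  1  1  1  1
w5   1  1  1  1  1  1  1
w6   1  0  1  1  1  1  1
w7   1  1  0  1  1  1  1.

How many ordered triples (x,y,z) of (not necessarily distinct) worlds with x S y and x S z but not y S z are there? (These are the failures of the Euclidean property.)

Enumerating: (w1,w2,w4), (w1,w2,w6), (w1,w3,w4), (w1,w3,w7), (w1,w4,w2), (w1,w4,w3), (w1,w6,w2), (w1,w7,w3), (w2,w3,w7), (w2,w7,w3), (w3,w2,w6), (w3,w6,w2), … and 16 more.
Total: 28.

28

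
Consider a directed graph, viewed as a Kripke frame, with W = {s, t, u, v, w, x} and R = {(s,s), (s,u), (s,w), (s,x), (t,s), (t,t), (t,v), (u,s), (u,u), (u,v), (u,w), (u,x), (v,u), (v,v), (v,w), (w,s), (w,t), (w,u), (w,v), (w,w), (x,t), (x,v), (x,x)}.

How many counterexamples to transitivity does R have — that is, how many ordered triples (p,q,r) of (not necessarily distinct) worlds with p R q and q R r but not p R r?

Enumerating: (s,u,v), (s,w,t), (s,w,v), (s,x,t), (s,x,v), (t,s,u), (t,s,w), (t,s,x), (t,v,u), (t,v,w), (u,w,t), (u,x,t), … and 9 more.
Total: 21.

21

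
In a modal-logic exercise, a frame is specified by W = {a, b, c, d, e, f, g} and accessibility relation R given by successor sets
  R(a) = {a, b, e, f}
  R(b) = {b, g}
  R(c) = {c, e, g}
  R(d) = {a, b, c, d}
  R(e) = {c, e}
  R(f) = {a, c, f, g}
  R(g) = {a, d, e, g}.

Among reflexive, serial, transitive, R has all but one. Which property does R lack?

transitive

Reflexive: yes — every world is R-related to itself.
Serial: yes — every world has a successor (e.g. a R a).
Transitive: no — a R b and b R g, but not a R g.
Only transitive fails.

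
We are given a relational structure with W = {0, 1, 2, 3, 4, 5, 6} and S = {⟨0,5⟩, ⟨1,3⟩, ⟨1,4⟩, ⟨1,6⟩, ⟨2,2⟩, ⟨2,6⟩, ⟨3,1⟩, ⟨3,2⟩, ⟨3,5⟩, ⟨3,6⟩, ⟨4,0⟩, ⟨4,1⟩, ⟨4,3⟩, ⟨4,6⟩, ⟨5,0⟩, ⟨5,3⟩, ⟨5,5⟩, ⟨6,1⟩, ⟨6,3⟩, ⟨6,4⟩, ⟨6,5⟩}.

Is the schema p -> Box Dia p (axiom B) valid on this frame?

The schema B characterises exactly the symmetric frames.
Symmetric: no — 2 S 6 but not 6 S 2.

No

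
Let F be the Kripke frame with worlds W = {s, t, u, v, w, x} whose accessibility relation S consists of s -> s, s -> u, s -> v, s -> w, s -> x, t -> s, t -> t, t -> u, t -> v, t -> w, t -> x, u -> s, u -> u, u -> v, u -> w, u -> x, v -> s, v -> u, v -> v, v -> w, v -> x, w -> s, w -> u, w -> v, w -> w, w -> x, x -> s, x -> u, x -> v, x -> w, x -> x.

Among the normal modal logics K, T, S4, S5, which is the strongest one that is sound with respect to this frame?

S4

Reflexive (axiom T): yes — every world is S-related to itself.
Transitive (axiom 4): yes — every two-step S-path is closed by a direct edge.
Euclidean (axiom 5): no — t S s and t S t, but not s S t.
So F validates K, T, S4; S5 would additionally require S to be Euclidean. The strongest is S4.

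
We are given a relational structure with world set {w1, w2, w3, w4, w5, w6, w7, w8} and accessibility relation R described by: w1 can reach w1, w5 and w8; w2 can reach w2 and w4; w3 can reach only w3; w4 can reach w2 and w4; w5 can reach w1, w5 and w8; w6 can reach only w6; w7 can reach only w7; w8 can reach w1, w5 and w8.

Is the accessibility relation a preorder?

Yes

Reflexive: yes — every world is R-related to itself.
Transitive: yes — every two-step R-path is closed by a direct edge.
So R is a preorder.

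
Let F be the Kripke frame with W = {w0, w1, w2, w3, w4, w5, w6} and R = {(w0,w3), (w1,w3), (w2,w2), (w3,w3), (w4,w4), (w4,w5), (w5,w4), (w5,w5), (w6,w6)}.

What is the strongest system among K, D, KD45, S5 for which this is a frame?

Serial (axiom D): yes — every world has a successor (e.g. w0 R w3).
Euclidean (axiom 5): yes — any two successors of a common world are R-related.
Transitive (axiom 4): yes — every two-step R-path is closed by a direct edge.
Reflexive (axiom T): no — w0 is not related to itself.
So F validates K, D, KD45; S5 would additionally require R to be reflexive. The strongest is KD45.

KD45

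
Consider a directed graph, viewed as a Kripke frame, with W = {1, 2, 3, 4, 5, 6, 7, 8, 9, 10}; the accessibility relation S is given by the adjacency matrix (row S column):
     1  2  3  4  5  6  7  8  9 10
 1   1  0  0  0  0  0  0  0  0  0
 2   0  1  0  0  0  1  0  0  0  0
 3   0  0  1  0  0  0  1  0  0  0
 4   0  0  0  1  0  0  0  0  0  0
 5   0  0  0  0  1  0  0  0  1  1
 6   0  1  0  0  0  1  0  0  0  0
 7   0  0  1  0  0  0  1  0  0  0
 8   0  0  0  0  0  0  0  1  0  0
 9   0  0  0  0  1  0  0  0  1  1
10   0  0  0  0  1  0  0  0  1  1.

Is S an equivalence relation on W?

Yes

Reflexive: yes — every world is S-related to itself.
Symmetric: yes — every pair in S has its reverse in S.
Transitive: yes — every two-step S-path is closed by a direct edge.
So S is an equivalence relation.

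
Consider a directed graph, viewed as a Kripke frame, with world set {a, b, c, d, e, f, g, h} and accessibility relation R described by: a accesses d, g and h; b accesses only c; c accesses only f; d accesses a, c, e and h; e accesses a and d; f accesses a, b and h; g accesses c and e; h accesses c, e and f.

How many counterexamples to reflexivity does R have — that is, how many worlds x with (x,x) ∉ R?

Enumerating: a, b, c, d, e, f, g, h.

8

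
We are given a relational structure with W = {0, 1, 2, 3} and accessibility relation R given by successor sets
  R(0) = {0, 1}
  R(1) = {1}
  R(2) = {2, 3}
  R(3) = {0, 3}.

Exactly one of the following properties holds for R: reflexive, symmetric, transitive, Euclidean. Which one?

reflexive

Reflexive: yes — every world is R-related to itself.
Symmetric: no — 0 R 1 but not 1 R 0.
Transitive: no — 2 R 3 and 3 R 0, but not 2 R 0.
Euclidean: no — 0 R 1 and 0 R 0, but not 1 R 0.
Only reflexive holds.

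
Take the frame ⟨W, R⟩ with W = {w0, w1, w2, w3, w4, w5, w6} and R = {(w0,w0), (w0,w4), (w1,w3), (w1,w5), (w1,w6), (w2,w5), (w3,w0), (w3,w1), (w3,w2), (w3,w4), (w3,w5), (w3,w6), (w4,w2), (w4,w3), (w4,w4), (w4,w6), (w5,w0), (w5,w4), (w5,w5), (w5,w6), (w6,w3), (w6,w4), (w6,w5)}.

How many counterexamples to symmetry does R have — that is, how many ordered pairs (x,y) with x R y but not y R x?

Enumerating: (w0,w4), (w1,w5), (w1,w6), (w2,w5), (w3,w0), (w3,w2), (w3,w5), (w4,w2), (w5,w0), (w5,w4).

10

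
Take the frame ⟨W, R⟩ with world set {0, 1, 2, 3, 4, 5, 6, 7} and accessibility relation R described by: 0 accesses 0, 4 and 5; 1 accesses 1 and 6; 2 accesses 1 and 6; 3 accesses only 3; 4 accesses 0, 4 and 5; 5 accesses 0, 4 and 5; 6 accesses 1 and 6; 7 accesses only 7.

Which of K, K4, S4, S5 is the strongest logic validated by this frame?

K4

Transitive (axiom 4): yes — every two-step R-path is closed by a direct edge.
Reflexive (axiom T): no — 2 is not related to itself.
Euclidean (axiom 5): yes — any two successors of a common world are R-related.
So F validates K, K4; S4 would additionally require R to be reflexive. The strongest is K4.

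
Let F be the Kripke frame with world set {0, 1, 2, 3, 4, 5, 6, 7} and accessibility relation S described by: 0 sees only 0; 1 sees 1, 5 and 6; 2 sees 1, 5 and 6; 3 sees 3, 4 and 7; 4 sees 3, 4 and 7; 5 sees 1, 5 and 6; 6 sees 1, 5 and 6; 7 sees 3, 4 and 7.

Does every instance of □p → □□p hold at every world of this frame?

Yes

The schema 4 characterises exactly the transitive frames.
Transitive: yes — every two-step S-path is closed by a direct edge.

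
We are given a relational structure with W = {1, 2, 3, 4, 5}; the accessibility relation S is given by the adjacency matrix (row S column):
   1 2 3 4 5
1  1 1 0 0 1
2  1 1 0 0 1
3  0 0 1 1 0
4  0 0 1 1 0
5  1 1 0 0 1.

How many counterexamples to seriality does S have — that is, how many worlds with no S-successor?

0

S is serial; there are no such worlds.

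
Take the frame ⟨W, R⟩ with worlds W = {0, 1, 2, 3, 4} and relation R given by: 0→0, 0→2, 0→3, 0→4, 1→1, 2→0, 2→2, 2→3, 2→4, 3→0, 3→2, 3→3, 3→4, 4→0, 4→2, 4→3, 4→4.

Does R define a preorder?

Reflexive: yes — every world is R-related to itself.
Transitive: yes — every two-step R-path is closed by a direct edge.
So R is a preorder.

Yes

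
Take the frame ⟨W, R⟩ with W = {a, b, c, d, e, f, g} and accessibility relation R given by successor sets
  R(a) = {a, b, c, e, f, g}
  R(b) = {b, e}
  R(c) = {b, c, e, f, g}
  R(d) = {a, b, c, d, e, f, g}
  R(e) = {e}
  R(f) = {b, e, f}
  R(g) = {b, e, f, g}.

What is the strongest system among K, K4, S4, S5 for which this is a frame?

S4

Transitive (axiom 4): yes — every two-step R-path is closed by a direct edge.
Reflexive (axiom T): yes — every world is R-related to itself.
Euclidean (axiom 5): no — a R b and a R c, but not b R c.
So F validates K, K4, S4; S5 would additionally require R to be Euclidean. The strongest is S4.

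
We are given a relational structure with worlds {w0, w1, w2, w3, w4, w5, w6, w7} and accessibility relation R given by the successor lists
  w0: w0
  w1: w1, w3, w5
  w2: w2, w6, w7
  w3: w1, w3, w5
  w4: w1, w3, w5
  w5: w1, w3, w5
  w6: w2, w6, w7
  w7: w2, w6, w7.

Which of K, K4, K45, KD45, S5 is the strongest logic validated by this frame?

KD45

Transitive (axiom 4): yes — every two-step R-path is closed by a direct edge.
Euclidean (axiom 5): yes — any two successors of a common world are R-related.
Serial (axiom D): yes — every world has a successor (e.g. w0 R w0).
Reflexive (axiom T): no — w4 is not related to itself.
So F validates K, K4, K45, KD45; S5 would additionally require R to be reflexive. The strongest is KD45.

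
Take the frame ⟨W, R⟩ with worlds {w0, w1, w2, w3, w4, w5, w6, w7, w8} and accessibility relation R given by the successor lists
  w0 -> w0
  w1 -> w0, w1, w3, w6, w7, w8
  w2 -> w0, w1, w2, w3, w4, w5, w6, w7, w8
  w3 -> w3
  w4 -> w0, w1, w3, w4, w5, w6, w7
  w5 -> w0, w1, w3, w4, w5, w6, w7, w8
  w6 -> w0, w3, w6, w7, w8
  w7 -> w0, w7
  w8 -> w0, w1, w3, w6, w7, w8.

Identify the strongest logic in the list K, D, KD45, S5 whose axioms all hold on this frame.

D

Serial (axiom D): yes — every world has a successor (e.g. w0 R w0).
Euclidean (axiom 5): no — w1 R w0 and w1 R w3, but not w0 R w3.
Transitive (axiom 4): no — w4 R w1 and w1 R w8, but not w4 R w8.
Reflexive (axiom T): yes — every world is R-related to itself.
So F validates K, D; KD45 would additionally require R to be Euclidean and transitive. The strongest is D.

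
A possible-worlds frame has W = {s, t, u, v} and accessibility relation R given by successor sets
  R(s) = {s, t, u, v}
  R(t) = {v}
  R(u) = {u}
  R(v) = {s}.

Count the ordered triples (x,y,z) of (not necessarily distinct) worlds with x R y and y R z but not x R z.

Enumerating: (t,v,s), (v,s,t), (v,s,u), (v,s,v).

4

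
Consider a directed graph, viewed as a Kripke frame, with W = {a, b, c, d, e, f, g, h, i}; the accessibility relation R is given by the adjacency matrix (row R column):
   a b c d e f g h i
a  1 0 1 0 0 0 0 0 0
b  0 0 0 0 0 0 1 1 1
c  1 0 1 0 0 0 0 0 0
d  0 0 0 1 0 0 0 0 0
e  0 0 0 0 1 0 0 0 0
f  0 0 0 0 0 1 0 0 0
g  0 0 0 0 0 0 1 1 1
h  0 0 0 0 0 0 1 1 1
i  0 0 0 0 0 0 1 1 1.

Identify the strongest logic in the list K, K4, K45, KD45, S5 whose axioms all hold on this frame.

Transitive (axiom 4): yes — every two-step R-path is closed by a direct edge.
Euclidean (axiom 5): yes — any two successors of a common world are R-related.
Serial (axiom D): yes — every world has a successor (e.g. a R a).
Reflexive (axiom T): no — b is not related to itself.
So F validates K, K4, K45, KD45; S5 would additionally require R to be reflexive. The strongest is KD45.

KD45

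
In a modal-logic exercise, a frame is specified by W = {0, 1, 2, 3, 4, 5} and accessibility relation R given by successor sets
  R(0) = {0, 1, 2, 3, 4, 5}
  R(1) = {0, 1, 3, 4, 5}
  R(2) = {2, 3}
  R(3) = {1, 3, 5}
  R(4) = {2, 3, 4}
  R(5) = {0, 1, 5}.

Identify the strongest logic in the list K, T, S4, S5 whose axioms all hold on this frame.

Reflexive (axiom T): yes — every world is R-related to itself.
Transitive (axiom 4): no — 1 R 0 and 0 R 2, but not 1 R 2.
Euclidean (axiom 5): no — 0 R 1 and 0 R 2, but not 1 R 2.
So F validates K, T; S4 would additionally require R to be transitive. The strongest is T.

T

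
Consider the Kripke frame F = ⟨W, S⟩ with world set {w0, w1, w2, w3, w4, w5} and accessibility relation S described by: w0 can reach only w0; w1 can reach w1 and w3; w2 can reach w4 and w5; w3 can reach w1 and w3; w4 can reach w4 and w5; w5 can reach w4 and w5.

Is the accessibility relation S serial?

Serial: yes — every world has a successor (e.g. w0 S w0).

Yes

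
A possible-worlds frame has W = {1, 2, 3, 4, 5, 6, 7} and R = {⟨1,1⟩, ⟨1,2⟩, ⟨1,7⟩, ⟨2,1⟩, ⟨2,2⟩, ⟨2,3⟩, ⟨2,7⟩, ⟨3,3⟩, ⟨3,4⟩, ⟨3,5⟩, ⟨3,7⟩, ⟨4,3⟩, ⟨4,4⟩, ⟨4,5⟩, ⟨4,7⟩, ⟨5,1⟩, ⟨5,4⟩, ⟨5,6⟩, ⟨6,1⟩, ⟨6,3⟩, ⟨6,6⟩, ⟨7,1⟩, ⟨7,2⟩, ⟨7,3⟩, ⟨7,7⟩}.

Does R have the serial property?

Yes

Serial: yes — every world has a successor (e.g. 1 R 1).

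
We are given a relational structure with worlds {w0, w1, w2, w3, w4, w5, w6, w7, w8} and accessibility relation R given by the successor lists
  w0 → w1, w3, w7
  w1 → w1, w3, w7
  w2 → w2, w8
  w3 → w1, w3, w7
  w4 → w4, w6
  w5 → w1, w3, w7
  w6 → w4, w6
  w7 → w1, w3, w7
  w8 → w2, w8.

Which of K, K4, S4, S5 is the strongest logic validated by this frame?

K4

Transitive (axiom 4): yes — every two-step R-path is closed by a direct edge.
Reflexive (axiom T): no — w0 is not related to itself.
Euclidean (axiom 5): yes — any two successors of a common world are R-related.
So F validates K, K4; S4 would additionally require R to be reflexive. The strongest is K4.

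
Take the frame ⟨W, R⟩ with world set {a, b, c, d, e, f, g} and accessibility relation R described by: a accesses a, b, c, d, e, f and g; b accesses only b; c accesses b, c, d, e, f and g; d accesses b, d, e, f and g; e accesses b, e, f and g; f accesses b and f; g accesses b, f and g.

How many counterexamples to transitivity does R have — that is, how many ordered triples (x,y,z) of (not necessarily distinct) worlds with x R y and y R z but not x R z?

R is transitive; there are no such tuples.

0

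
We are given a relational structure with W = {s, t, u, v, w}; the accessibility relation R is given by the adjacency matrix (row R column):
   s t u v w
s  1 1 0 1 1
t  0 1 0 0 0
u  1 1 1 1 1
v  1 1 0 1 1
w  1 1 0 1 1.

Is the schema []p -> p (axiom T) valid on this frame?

Axiom T corresponds to the accessibility relation being reflexive.
Reflexive: yes — every world is R-related to itself.

Yes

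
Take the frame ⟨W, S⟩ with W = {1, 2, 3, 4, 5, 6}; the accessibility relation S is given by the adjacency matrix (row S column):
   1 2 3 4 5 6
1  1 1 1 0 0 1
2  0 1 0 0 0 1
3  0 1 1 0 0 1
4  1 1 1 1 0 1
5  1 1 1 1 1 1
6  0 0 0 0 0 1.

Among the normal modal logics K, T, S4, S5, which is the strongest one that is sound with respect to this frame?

Reflexive (axiom T): yes — every world is S-related to itself.
Transitive (axiom 4): yes — every two-step S-path is closed by a direct edge.
Euclidean (axiom 5): no — 1 S 2 and 1 S 3, but not 2 S 3.
So F validates K, T, S4; S5 would additionally require S to be Euclidean. The strongest is S4.

S4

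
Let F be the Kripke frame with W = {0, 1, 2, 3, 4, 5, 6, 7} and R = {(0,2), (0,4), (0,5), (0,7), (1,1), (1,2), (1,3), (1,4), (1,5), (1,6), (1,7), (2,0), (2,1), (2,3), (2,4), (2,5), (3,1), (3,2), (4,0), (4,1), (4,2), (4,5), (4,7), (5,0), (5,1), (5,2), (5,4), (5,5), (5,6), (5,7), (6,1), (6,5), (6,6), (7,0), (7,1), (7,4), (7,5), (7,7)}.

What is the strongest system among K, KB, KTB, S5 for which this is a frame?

KB

Symmetric (axiom B): yes — every pair in R has its reverse in R.
Reflexive (axiom T): no — 0 is not related to itself.
Euclidean (axiom 5): no — 0 R 2 and 0 R 7, but not 2 R 7.
So F validates K, KB; KTB would additionally require R to be reflexive. The strongest is KB.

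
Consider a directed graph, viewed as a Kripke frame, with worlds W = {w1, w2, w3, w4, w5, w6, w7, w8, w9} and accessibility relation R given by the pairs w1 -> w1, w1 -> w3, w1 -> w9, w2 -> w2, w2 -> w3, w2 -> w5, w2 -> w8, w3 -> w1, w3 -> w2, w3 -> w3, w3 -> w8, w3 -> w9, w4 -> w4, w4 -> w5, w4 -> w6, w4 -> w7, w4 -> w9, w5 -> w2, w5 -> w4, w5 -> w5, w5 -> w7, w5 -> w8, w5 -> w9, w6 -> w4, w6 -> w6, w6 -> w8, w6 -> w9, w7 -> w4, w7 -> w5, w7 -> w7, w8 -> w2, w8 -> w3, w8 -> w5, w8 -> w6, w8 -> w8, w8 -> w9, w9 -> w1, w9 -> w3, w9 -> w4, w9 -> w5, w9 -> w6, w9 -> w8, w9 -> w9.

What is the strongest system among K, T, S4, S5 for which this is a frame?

Reflexive (axiom T): yes — every world is R-related to itself.
Transitive (axiom 4): no — w1 R w3 and w3 R w2, but not w1 R w2.
Euclidean (axiom 5): no — w2 R w3 and w2 R w5, but not w3 R w5.
So F validates K, T; S4 would additionally require R to be transitive. The strongest is T.

T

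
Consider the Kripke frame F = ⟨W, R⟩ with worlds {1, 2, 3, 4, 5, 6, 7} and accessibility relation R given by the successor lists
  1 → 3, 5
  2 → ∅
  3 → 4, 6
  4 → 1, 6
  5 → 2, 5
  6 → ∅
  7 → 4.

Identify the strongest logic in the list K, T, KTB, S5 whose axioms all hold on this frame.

K

Reflexive (axiom T): no — 1 is not related to itself.
Symmetric (axiom B): no — 1 R 3 but not 3 R 1.
Euclidean (axiom 5): no — 1 R 3 and 1 R 5, but not 3 R 5.
So F validates K; T would additionally require R to be reflexive. The strongest is K.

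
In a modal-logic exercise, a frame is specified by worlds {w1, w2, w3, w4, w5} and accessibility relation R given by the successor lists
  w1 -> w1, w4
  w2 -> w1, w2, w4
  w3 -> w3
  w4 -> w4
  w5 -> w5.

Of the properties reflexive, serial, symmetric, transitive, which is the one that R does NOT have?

Reflexive: yes — every world is R-related to itself.
Serial: yes — every world has a successor (e.g. w1 R w1).
Symmetric: no — w1 R w4 but not w4 R w1.
Transitive: yes — every two-step R-path is closed by a direct edge.
Only symmetric fails.

symmetric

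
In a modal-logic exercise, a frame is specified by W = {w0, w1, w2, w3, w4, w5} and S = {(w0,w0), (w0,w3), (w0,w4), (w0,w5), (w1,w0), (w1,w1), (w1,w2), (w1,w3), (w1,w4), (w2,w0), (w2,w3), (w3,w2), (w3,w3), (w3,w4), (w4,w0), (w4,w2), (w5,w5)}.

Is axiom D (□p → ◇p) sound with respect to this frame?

Yes

By correspondence theory, D is valid on a frame iff S is serial.
Serial: yes — every world has a successor (e.g. w0 S w0).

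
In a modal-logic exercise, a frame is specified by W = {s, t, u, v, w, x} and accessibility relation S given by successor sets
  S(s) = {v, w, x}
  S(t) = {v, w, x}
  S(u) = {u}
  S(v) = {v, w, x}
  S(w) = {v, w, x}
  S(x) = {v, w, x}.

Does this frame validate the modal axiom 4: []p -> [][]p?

Yes

The schema 4 characterises exactly the transitive frames.
Transitive: yes — every two-step S-path is closed by a direct edge.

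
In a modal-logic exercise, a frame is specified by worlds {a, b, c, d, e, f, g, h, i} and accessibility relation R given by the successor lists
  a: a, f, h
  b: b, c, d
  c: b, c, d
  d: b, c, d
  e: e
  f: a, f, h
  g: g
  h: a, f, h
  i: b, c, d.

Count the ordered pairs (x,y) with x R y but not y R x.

3

Enumerating: (i,b), (i,c), (i,d).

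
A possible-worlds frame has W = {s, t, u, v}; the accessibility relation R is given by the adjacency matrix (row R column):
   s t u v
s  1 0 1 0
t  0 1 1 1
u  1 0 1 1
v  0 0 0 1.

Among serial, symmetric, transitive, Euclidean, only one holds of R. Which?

serial

Serial: yes — every world has a successor (e.g. s R s).
Symmetric: no — t R u but not u R t.
Transitive: no — s R u and u R v, but not s R v.
Euclidean: no — t R v and t R u, but not v R u.
Only serial holds.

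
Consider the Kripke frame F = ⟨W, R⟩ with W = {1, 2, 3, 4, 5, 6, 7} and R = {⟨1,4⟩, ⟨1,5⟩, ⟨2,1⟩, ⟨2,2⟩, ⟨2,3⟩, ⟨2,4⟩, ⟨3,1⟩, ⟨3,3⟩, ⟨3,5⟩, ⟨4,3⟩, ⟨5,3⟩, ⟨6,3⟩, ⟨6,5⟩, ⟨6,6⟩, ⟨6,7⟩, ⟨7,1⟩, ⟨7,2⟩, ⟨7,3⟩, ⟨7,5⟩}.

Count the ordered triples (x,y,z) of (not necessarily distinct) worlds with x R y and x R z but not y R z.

31

Enumerating: (1,4,4), (1,4,5), (1,5,4), (1,5,5), (2,1,1), (2,1,2), (2,1,3), (2,3,2), (2,3,4), (2,4,1), (2,4,2), (2,4,4), … and 19 more.
Total: 31.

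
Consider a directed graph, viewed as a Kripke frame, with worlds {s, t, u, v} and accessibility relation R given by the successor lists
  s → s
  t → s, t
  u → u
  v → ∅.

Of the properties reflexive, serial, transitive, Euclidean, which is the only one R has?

transitive

Reflexive: no — v is not related to itself.
Serial: no — v has no R-successor.
Transitive: yes — every two-step R-path is closed by a direct edge.
Euclidean: no — t R s and t R t, but not s R t.
Only transitive holds.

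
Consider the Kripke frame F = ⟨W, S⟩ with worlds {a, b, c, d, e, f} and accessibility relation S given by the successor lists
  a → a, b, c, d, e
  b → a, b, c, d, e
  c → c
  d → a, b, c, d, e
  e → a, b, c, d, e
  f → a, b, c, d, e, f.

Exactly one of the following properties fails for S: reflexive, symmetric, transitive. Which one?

Reflexive: yes — every world is S-related to itself.
Symmetric: no — a S c but not c S a.
Transitive: yes — every two-step S-path is closed by a direct edge.
Only symmetric fails.

symmetric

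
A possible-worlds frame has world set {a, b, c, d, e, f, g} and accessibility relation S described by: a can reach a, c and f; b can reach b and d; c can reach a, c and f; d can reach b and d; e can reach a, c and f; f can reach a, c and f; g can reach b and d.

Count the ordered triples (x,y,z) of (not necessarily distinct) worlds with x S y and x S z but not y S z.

S is Euclidean; there are no such tuples.

0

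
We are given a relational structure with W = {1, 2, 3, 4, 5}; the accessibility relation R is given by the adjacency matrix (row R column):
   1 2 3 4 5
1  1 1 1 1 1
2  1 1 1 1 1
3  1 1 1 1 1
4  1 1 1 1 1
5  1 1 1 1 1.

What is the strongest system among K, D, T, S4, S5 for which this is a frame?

Serial (axiom D): yes — every world has a successor (e.g. 1 R 1).
Reflexive (axiom T): yes — every world is R-related to itself.
Transitive (axiom 4): yes — every two-step R-path is closed by a direct edge.
Euclidean (axiom 5): yes — any two successors of a common world are R-related.
So F validates K, D, T, S4, S5. The strongest is S5.

S5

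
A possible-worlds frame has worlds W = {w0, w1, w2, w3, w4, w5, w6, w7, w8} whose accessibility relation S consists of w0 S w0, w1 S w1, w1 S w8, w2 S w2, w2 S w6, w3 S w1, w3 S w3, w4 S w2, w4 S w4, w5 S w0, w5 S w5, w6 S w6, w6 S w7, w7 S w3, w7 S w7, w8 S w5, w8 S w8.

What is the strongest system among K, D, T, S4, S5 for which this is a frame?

Serial (axiom D): yes — every world has a successor (e.g. w0 S w0).
Reflexive (axiom T): yes — every world is S-related to itself.
Transitive (axiom 4): no — w1 S w8 and w8 S w5, but not w1 S w5.
Euclidean (axiom 5): no — w1 S w8 and w1 S w1, but not w8 S w1.
So F validates K, D, T; S4 would additionally require S to be transitive. The strongest is T.

T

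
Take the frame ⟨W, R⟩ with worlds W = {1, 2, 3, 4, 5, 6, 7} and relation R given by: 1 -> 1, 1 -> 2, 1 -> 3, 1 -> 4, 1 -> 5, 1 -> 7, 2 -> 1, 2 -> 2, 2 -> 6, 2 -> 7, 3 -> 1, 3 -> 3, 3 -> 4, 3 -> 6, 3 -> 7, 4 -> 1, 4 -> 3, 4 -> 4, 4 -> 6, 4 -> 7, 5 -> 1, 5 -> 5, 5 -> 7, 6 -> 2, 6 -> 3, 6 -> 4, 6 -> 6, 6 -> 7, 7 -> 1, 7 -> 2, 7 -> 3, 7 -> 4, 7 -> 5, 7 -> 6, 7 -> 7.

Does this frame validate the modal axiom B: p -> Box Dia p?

By correspondence theory, B is valid on a frame iff R is symmetric.
Symmetric: yes — every pair in R has its reverse in R.

Yes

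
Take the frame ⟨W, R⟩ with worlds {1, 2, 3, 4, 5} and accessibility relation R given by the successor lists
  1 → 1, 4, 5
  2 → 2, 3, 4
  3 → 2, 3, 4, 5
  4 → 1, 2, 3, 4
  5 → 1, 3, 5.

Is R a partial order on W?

No

Reflexive: yes — every world is R-related to itself.
Transitive: no — 1 R 4 and 4 R 2, but not 1 R 2.
Antisymmetric: no — 1 R 4 and 4 R 1 with 1 ≠ 4.
So R is not a partial order.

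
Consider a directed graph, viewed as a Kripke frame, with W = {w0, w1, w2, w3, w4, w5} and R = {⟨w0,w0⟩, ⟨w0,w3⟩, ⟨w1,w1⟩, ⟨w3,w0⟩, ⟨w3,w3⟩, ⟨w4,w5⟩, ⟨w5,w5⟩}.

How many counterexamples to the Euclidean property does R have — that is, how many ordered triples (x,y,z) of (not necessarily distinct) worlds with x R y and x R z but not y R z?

0

R is Euclidean; there are no such tuples.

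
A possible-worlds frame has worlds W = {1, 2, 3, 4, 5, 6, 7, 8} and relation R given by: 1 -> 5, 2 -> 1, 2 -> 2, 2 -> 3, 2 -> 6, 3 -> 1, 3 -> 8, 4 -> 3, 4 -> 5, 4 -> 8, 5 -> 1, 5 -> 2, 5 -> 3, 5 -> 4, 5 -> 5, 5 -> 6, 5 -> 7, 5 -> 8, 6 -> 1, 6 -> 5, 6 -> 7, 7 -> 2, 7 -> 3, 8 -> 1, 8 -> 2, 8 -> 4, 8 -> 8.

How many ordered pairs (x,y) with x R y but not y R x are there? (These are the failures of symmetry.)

16

Enumerating: (2,1), (2,3), (2,6), (3,1), (3,8), (4,3), (5,2), (5,3), (5,7), (5,8), (6,1), (6,7), (7,2), (7,3), (8,1), (8,2).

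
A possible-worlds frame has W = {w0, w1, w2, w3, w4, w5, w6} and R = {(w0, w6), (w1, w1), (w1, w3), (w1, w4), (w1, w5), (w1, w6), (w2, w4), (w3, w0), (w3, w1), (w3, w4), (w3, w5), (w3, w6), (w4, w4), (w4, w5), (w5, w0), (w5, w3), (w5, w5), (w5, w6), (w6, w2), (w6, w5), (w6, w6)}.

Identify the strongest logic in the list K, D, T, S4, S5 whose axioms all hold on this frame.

D

Serial (axiom D): yes — every world has a successor (e.g. w0 R w6).
Reflexive (axiom T): no — w0 is not related to itself.
Transitive (axiom 4): no — w0 R w6 and w6 R w2, but not w0 R w2.
Euclidean (axiom 5): no — w1 R w4 and w1 R w3, but not w4 R w3.
So F validates K, D; T would additionally require R to be reflexive. The strongest is D.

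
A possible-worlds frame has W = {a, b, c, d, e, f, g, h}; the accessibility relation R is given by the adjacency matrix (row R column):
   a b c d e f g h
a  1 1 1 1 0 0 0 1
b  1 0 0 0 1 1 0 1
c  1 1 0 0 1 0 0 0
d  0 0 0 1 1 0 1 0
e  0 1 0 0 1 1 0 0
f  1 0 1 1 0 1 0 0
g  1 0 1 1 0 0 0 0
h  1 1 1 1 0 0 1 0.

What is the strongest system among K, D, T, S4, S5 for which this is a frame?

Serial (axiom D): yes — every world has a successor (e.g. a R a).
Reflexive (axiom T): no — b is not related to itself.
Transitive (axiom 4): no — a R b and b R e, but not a R e.
Euclidean (axiom 5): no — a R b and a R c, but not b R c.
So F validates K, D; T would additionally require R to be reflexive. The strongest is D.

D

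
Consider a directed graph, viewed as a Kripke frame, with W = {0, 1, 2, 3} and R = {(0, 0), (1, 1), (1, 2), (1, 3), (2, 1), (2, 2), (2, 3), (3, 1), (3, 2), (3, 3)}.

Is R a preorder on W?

Reflexive: yes — every world is R-related to itself.
Transitive: yes — every two-step R-path is closed by a direct edge.
So R is a preorder.

Yes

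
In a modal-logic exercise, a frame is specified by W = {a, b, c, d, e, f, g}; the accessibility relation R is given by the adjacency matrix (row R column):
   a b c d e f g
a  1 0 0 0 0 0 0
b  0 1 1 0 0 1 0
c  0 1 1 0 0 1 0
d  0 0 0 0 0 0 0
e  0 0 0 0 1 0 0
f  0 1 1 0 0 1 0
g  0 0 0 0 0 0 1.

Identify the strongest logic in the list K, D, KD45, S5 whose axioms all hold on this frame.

K

Serial (axiom D): no — d has no R-successor.
Euclidean (axiom 5): yes — any two successors of a common world are R-related.
Transitive (axiom 4): yes — every two-step R-path is closed by a direct edge.
Reflexive (axiom T): no — d is not related to itself.
So F validates K; D would additionally require R to be serial. The strongest is K.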